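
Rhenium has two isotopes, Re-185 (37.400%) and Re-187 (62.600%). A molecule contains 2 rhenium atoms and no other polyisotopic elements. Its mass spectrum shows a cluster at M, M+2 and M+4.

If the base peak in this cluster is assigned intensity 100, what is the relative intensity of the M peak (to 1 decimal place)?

29.9

Term probabilities: M 0.1399, M+2 0.4682, M+4 0.3919. Base peak = M+2.
P(M+2) = C(2,1) × 0.37400^1 × 0.62600^1 = 2 × 0.3740 × 0.6260 = 0.468248 (base)
P(M) = C(2,0) × 0.37400^2 × 0.62600^0 = 1 × 0.139876 × 1.0000 = 0.139876
Relative intensity = 0.139876 / 0.468248 × 100 = 29.9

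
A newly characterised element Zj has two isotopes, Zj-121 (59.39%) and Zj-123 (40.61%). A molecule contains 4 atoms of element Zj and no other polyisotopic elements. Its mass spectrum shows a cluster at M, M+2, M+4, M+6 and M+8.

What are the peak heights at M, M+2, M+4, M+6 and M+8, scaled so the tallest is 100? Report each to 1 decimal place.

35.6 : 97.5 : 100.0 : 45.6 : 7.8

Each Zj atom is independently Zj-121 (p = 0.5939) or Zj-123 (q = 0.4061); the cluster is the binomial expansion (p + q)^4.
P(M) = 0.5939^4 = 0.124409
P(M+2) = 4 × 0.5939^3 × 0.4061^1 = 0.340277
P(M+4) = 6 × 0.5939^2 × 0.4061^2 = 0.349015
P(M+6) = 4 × 0.5939^1 × 0.4061^3 = 0.159101
P(M+8) = 0.4061^4 = 0.027198
The M+4 peak is largest (0.349015); scaling to 100 gives 35.6 : 97.5 : 100.0 : 45.6 : 7.8.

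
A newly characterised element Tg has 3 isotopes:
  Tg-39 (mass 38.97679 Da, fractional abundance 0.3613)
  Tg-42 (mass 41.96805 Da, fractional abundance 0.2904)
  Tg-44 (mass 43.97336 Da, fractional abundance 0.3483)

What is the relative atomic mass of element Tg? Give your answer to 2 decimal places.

Weight each isotope mass by its fractional abundance: 0.3613 × 38.97679 + 0.2904 × 41.96805 + 0.3483 × 43.97336
= 14.082314 + 12.187522 + 15.315921 = 41.585757 Da

41.59 Da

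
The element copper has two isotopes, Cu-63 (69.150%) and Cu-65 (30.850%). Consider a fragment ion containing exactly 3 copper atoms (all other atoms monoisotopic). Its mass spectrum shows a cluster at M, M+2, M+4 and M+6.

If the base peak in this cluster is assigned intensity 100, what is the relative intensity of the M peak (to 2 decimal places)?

74.72

(0.69150 + 0.30850)^3 gives M 0.3307, M+2 0.4425, M+4 0.1974, M+6 0.0294; the largest is M+2.
P(M+2) = C(3,1) × 0.69150^2 × 0.30850^1 = 3 × 0.47817225 × 0.3085 = 0.442548 (base)
P(M) = C(3,0) × 0.69150^3 × 0.30850^0 = 1 × 0.33065611 × 1.0000 = 0.330656
Relative intensity = 0.330656 / 0.442548 × 100 = 74.72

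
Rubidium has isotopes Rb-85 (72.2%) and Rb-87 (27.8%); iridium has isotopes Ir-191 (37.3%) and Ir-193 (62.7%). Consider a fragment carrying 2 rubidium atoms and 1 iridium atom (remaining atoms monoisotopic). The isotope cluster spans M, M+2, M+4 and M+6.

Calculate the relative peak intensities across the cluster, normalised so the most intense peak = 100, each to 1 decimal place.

Rubidium pattern (n=2): 0.521284 : 0.401432 : 0.077284
Iridium pattern (n=1): 0.3730 : 0.6270
Convolve the two distributions (both contribute in 2-u steps):
  M: 0.521284×0.3730 = 0.194439
  M+2: 0.521284×0.6270 + 0.401432×0.3730 = 0.476579
  M+4: 0.401432×0.6270 + 0.077284×0.3730 = 0.280525
  M+6: 0.077284×0.6270 = 0.048457
Scale to base peak (0.476579) = 100: 40.8 : 100.0 : 58.9 : 10.2

40.8 : 100.0 : 58.9 : 10.2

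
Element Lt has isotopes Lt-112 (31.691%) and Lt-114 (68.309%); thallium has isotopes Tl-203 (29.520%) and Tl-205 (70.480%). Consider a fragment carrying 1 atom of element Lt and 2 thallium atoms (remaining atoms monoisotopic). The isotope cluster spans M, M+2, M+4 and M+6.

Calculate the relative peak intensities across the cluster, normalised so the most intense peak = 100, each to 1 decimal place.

Element Lt pattern (n=1): 0.31691 : 0.68309
Thallium pattern (n=2): 0.08714304 : 0.41611392 : 0.49674304
Convolve the two distributions (both contribute in 2-u steps):
  M: 0.31691×0.08714304 = 0.027617
  M+2: 0.31691×0.41611392 + 0.68309×0.08714304 = 0.191397
  M+4: 0.31691×0.49674304 + 0.68309×0.41611392 = 0.441666
  M+6: 0.68309×0.49674304 = 0.339320
Scale to base peak (0.441666) = 100: 6.3 : 43.3 : 100.0 : 76.8

6.3 : 43.3 : 100.0 : 76.8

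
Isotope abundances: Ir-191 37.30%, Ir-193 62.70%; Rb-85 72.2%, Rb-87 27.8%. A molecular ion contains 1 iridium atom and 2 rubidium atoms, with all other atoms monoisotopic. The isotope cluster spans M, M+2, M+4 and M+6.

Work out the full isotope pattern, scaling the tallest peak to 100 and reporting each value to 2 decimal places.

Iridium pattern (n=1): 0.3730 : 0.6270
Rubidium pattern (n=2): 0.521284 : 0.401432 : 0.077284
Convolve the two distributions (both contribute in 2-u steps):
  M: 0.3730×0.521284 = 0.194439
  M+2: 0.3730×0.401432 + 0.6270×0.521284 = 0.476579
  M+4: 0.3730×0.077284 + 0.6270×0.401432 = 0.280525
  M+6: 0.6270×0.077284 = 0.048457
Scale to base peak (0.476579) = 100: 40.80 : 100.00 : 58.86 : 10.17

40.80 : 100.00 : 58.86 : 10.17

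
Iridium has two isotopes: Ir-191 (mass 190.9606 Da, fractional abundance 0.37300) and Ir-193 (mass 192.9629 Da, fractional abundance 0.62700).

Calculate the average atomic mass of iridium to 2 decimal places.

192.22 Da

Average mass = Σ (abundance × isotope mass) = 0.37300 × 190.9606 + 0.62700 × 192.9629
= 71.22830 + 120.98774 = 192.21604 Da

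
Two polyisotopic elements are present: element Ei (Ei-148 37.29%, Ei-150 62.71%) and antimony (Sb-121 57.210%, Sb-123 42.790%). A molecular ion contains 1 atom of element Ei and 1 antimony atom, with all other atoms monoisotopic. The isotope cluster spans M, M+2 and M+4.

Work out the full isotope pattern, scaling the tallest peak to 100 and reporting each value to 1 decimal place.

41.2 : 100.0 : 51.8

Element Ei pattern (n=1): 0.3729 : 0.6271
Antimony pattern (n=1): 0.5721 : 0.4279
Convolve the two distributions (both contribute in 2-u steps):
  M: 0.3729×0.5721 = 0.213336
  M+2: 0.3729×0.4279 + 0.6271×0.5721 = 0.518328
  M+4: 0.6271×0.4279 = 0.268336
Scale to base peak (0.518328) = 100: 41.2 : 100.0 : 51.8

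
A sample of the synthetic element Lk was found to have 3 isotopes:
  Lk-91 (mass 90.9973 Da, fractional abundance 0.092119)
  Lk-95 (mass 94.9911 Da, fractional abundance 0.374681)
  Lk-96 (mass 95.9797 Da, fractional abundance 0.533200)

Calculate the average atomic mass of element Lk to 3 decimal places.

95.150 Da

The abundance-weighted mean is 0.092119 × 90.9973 + 0.374681 × 94.9911 + 0.533200 × 95.9797
= 8.38258 + 35.59136 + 51.17638 = 95.15032 Da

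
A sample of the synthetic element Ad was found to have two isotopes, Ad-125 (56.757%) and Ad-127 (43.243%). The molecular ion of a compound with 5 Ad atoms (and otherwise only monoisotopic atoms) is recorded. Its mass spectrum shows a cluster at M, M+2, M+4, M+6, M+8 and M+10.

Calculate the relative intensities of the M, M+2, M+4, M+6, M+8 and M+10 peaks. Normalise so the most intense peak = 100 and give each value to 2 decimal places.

17.23 : 65.63 : 100.00 : 76.19 : 29.02 : 4.42

Expanding (0.56757 + 0.43243)^5:
P(M) = 0.56757^5 = 0.058898
P(M+2) = 5 × 0.56757^4 × 0.43243^1 = 0.224369
P(M+4) = 10 × 0.56757^3 × 0.43243^2 = 0.341893
P(M+6) = 10 × 0.56757^2 × 0.43243^3 = 0.260487
P(M+8) = 5 × 0.56757^1 × 0.43243^4 = 0.099232
P(M+10) = 0.43243^5 = 0.015121
The M+4 peak is largest (0.341893); scaling to 100 gives 17.23 : 65.63 : 100.00 : 76.19 : 29.02 : 4.42.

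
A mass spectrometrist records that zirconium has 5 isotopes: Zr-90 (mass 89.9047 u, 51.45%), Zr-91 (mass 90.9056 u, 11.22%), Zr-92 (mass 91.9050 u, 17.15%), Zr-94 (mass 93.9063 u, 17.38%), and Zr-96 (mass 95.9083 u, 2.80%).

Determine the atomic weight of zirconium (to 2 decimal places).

Weight each isotope mass by its fractional abundance: 0.5145 × 89.9047 + 0.1122 × 90.9056 + 0.1715 × 91.9050 + 0.1738 × 93.9063 + 0.0280 × 95.9083
= 46.25597 + 10.19961 + 15.76171 + 16.32091 + 2.68543 = 91.22363 u

91.22 u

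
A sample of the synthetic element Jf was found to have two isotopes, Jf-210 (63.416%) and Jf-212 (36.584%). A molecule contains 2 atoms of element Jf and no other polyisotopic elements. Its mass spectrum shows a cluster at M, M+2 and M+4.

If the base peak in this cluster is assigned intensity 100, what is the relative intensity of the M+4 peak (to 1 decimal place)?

28.8

(0.63416 + 0.36584)^2 gives M 0.4022, M+2 0.4640, M+4 0.1338; the largest is M+2.
P(M+2) = C(2,1) × 0.63416^1 × 0.36584^1 = 2 × 0.63416 × 0.36584 = 0.464002 (base)
P(M+4) = C(2,2) × 0.63416^0 × 0.36584^2 = 1 × 1.0000 × 0.13383891 = 0.133839
Relative intensity = 0.133839 / 0.464002 × 100 = 28.8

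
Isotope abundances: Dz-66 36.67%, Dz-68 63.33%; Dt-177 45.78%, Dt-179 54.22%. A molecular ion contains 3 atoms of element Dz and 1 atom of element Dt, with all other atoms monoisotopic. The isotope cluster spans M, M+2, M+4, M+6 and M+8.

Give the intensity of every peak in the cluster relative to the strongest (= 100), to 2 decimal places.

6.35 : 40.42 : 95.78 : 100.00 : 38.74

Element Dz pattern (n=3): 0.04930974 : 0.25547744 : 0.44121589 : 0.25399693
Element Dt pattern (n=1): 0.4578 : 0.5422
Convolve the two distributions (both contribute in 2-u steps):
  M: 0.04930974×0.4578 = 0.022574
  M+2: 0.04930974×0.5422 + 0.25547744×0.4578 = 0.143693
  M+4: 0.25547744×0.5422 + 0.44121589×0.4578 = 0.340509
  M+6: 0.44121589×0.5422 + 0.25399693×0.4578 = 0.355507
  M+8: 0.25399693×0.5422 = 0.137717
Scale to base peak (0.355507) = 100: 6.35 : 40.42 : 95.78 : 100.00 : 38.74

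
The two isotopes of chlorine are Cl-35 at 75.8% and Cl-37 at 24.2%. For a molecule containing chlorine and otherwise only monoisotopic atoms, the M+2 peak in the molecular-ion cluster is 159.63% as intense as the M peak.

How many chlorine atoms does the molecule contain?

5

The M+2/M ratio from n Cl atoms is n · q/p = n · 0.242/0.758.
n = 1.5963 × 0.758/0.242 = 5.00 ≈ 5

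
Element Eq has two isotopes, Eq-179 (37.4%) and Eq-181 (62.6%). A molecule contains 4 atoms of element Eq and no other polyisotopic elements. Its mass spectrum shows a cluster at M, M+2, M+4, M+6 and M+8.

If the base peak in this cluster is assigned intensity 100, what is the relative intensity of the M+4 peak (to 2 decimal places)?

89.62

(0.374 + 0.626)^4 gives M 0.0196, M+2 0.1310, M+4 0.3289, M+6 0.3670, M+8 0.1536; the largest is M+6.
P(M+6) = C(4,3) × 0.374^1 × 0.626^3 = 4 × 0.3740 × 0.24531438 = 0.366990 (base)
P(M+4) = C(4,2) × 0.374^2 × 0.626^2 = 6 × 0.139876 × 0.391876 = 0.328884
Relative intensity = 0.328884 / 0.366990 × 100 = 89.62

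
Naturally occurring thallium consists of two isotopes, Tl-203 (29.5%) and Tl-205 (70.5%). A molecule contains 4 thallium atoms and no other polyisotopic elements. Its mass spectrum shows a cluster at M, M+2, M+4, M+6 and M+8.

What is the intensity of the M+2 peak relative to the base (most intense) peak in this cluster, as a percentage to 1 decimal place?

(0.295 + 0.705)^4 gives M 0.0076, M+2 0.0724, M+4 0.2595, M+6 0.4135, M+8 0.2470; the largest is M+6.
P(M+6) = C(4,3) × 0.295^1 × 0.705^3 = 4 × 0.2950 × 0.35040263 = 0.413475 (base)
P(M+2) = C(4,1) × 0.295^3 × 0.705^1 = 4 × 0.02567237 × 0.7050 = 0.072396
Relative intensity = 0.072396 / 0.413475 × 100 = 17.5

17.5%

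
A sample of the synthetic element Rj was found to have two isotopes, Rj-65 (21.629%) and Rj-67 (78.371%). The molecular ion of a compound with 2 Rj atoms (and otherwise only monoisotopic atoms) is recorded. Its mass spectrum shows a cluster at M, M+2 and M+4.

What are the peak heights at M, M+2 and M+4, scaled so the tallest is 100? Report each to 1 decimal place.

7.6 : 55.2 : 100.0

Expanding (0.21629 + 0.78371)^2:
P(M) = 0.21629^2 = 0.046781
P(M+2) = 2 × 0.21629^1 × 0.78371^1 = 0.339017
P(M+4) = 0.78371^2 = 0.614201
The M+4 peak is largest (0.614201); scaling to 100 gives 7.6 : 55.2 : 100.0.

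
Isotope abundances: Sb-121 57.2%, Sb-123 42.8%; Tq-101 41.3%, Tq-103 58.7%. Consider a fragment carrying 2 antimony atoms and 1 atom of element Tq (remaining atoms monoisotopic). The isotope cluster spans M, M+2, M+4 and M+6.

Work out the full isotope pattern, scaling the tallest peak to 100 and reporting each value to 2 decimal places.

Antimony pattern (n=2): 0.327184 : 0.489632 : 0.183184
Element Tq pattern (n=1): 0.4130 : 0.5870
Convolve the two distributions (both contribute in 2-u steps):
  M: 0.327184×0.4130 = 0.135127
  M+2: 0.327184×0.5870 + 0.489632×0.4130 = 0.394275
  M+4: 0.489632×0.5870 + 0.183184×0.4130 = 0.363069
  M+6: 0.183184×0.5870 = 0.107529
Scale to base peak (0.394275) = 100: 34.27 : 100.00 : 92.09 : 27.27

34.27 : 100.00 : 92.09 : 27.27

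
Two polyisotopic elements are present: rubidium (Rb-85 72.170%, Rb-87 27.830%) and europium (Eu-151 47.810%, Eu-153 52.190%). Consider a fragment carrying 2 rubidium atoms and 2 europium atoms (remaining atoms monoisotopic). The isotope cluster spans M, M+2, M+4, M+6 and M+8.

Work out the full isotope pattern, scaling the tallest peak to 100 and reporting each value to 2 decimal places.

33.07 : 97.70 : 100.00 : 41.13 : 5.86

Rubidium pattern (n=2): 0.52085089 : 0.40169822 : 0.07745089
Europium pattern (n=2): 0.22857961 : 0.49904078 : 0.27237961
Convolve the two distributions (both contribute in 2-u steps):
  M: 0.52085089×0.22857961 = 0.119056
  M+2: 0.52085089×0.49904078 + 0.40169822×0.22857961 = 0.351746
  M+4: 0.52085089×0.27237961 + 0.40169822×0.49904078 + 0.07745089×0.22857961 = 0.360037
  M+6: 0.40169822×0.27237961 + 0.07745089×0.49904078 = 0.148066
  M+8: 0.07745089×0.27237961 = 0.021096
Scale to base peak (0.360037) = 100: 33.07 : 97.70 : 100.00 : 41.13 : 5.86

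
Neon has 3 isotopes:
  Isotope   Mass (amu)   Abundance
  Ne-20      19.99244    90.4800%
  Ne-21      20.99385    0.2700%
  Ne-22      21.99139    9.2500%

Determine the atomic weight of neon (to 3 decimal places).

20.180 amu

Average mass = Σ (abundance × isotope mass) = 0.904800 × 19.99244 + 0.002700 × 20.99385 + 0.092500 × 21.99139
= 18.089160 + 0.056683 + 2.034204 = 20.180047 amu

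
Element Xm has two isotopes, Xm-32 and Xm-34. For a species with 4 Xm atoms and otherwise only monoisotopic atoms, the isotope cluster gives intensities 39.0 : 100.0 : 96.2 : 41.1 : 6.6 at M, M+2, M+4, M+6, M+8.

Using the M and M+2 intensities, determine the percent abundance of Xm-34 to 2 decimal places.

39.06%

Let p = fractional abundance of Xm-32. I(M+2)/I(M) = [C(4,1)·p^3·(1−p)] / p^4 = 4·(1−p)/p = 100.0/39.0 = 2.5641
(1−p)/p = 2.5641/4 = 0.6410  ⇒  p = 1/(1 + 0.6410) = 0.6094
Xm-32: 60.94%, Xm-34: 39.06%.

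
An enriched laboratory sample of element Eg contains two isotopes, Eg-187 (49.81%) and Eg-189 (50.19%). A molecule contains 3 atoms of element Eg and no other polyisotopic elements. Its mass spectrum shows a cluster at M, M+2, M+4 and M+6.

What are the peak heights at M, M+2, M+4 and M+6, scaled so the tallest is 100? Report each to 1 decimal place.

32.8 : 99.2 : 100.0 : 33.6

The 3 Eg atoms are independent, so intensities follow the terms of (0.4981 + 0.5019)^3.
P(M) = 0.4981^3 = 0.123580
P(M+2) = 3 × 0.4981^2 × 0.5019^1 = 0.373570
P(M+4) = 3 × 0.4981^1 × 0.5019^2 = 0.376420
P(M+6) = 0.5019^3 = 0.126430
The M+4 peak is largest (0.376420); scaling to 100 gives 32.8 : 99.2 : 100.0 : 33.6.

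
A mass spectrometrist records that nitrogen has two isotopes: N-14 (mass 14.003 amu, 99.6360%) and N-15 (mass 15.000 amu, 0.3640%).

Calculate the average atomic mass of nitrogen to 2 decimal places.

Ar = Σ fᵢ·mᵢ = 0.996360 × 14.003 + 0.003640 × 15.000
= 13.9520 + 0.0546 = 14.0066 amu

14.01 amu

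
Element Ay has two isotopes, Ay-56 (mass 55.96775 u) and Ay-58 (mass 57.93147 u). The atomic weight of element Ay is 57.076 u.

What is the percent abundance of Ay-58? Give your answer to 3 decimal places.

Let x be the fractional abundance of Ay-56; then Ay-58 has abundance 1 − x.
55.96775·x + 57.93147·(1 − x) = 57.076
(55.96775 − 57.93147)·x = 57.076 − 57.93147
x = -0.85547 / -1.96372 = 0.43564 → 43.564% Ay-56, 56.436% Ay-58.

56.436%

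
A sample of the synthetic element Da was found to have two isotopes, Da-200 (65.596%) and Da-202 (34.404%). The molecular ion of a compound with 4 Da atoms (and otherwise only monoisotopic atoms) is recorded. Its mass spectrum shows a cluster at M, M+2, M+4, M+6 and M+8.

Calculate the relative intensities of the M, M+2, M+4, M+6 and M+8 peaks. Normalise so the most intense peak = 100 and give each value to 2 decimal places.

47.67 : 100.00 : 78.67 : 27.51 : 3.61

Each Da atom is independently Da-200 (p = 0.65596) or Da-202 (q = 0.34404); the cluster is the binomial expansion (p + q)^4.
P(M) = 0.65596^4 = 0.185144
P(M+2) = 4 × 0.65596^3 × 0.34404^1 = 0.388419
P(M+4) = 6 × 0.65596^2 × 0.34404^2 = 0.305579
P(M+6) = 4 × 0.65596^1 × 0.34404^3 = 0.106847
P(M+8) = 0.34404^4 = 0.014010
The M+2 peak is largest (0.388419); scaling to 100 gives 47.67 : 100.00 : 78.67 : 27.51 : 3.61.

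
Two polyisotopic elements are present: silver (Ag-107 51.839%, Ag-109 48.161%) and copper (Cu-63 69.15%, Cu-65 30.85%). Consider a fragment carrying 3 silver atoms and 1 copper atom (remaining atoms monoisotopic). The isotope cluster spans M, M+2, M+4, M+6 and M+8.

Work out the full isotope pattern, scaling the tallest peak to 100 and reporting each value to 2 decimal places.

Silver pattern (n=3): 0.13930601 : 0.38826655 : 0.36071887 : 0.11170857
Copper pattern (n=1): 0.6915 : 0.3085
Convolve the two distributions (both contribute in 2-u steps):
  M: 0.13930601×0.6915 = 0.096330
  M+2: 0.13930601×0.3085 + 0.38826655×0.6915 = 0.311462
  M+4: 0.38826655×0.3085 + 0.36071887×0.6915 = 0.369217
  M+6: 0.36071887×0.3085 + 0.11170857×0.6915 = 0.188528
  M+8: 0.11170857×0.3085 = 0.034462
Scale to base peak (0.369217) = 100: 26.09 : 84.36 : 100.00 : 51.06 : 9.33

26.09 : 84.36 : 100.00 : 51.06 : 9.33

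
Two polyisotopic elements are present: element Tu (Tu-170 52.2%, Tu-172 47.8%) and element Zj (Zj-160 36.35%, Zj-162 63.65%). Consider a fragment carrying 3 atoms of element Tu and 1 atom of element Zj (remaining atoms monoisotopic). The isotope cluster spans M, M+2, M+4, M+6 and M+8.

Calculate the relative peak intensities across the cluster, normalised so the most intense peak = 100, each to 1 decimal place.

Element Tu pattern (n=3): 0.14223665 : 0.39074206 : 0.35780594 : 0.10921535
Element Zj pattern (n=1): 0.3635 : 0.6365
Convolve the two distributions (both contribute in 2-u steps):
  M: 0.14223665×0.3635 = 0.051703
  M+2: 0.14223665×0.6365 + 0.39074206×0.3635 = 0.232568
  M+4: 0.39074206×0.6365 + 0.35780594×0.3635 = 0.378770
  M+6: 0.35780594×0.6365 + 0.10921535×0.3635 = 0.267443
  M+8: 0.10921535×0.6365 = 0.069516
Scale to base peak (0.378770) = 100: 13.7 : 61.4 : 100.0 : 70.6 : 18.4

13.7 : 61.4 : 100.0 : 70.6 : 18.4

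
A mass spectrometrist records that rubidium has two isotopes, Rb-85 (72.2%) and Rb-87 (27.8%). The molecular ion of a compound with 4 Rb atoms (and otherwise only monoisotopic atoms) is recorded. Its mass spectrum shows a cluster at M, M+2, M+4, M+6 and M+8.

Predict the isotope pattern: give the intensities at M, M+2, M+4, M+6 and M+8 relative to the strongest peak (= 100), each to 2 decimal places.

64.93 : 100.00 : 57.76 : 14.83 : 1.43

Expanding (0.722 + 0.278)^4:
P(M) = 0.722^4 = 0.271737
P(M+2) = 4 × 0.722^3 × 0.278^1 = 0.418520
P(M+4) = 6 × 0.722^2 × 0.278^2 = 0.241721
P(M+6) = 4 × 0.722^1 × 0.278^3 = 0.062049
P(M+8) = 0.278^4 = 0.005973
The M+2 peak is largest (0.418520); scaling to 100 gives 64.93 : 100.00 : 57.76 : 14.83 : 1.43.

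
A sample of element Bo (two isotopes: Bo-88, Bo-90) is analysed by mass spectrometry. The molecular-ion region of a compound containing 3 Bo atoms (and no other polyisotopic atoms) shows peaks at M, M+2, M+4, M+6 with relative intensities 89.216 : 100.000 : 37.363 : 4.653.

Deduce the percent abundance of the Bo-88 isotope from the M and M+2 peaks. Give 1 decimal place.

If p is the fraction of Bo that is Bo-88, then I(M+2)/I(M) = [C(3,1)·p^2·(1−p)] / p^3 = 3·(1−p)/p = 100.000/89.216 = 1.1209
(1−p)/p = 1.1209/3 = 0.3736  ⇒  p = 1/(1 + 0.3736) = 0.7280
Bo-88: 72.8%, Bo-90: 27.2%.

72.8%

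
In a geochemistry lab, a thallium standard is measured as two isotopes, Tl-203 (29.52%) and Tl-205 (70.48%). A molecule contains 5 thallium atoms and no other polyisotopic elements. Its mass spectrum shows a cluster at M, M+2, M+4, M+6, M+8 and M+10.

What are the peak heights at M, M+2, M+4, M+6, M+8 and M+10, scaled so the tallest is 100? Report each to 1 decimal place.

The 5 Tl atoms are independent, so intensities follow the terms of (0.2952 + 0.7048)^5.
P(M) = 0.2952^5 = 0.002242
P(M+2) = 5 × 0.2952^4 × 0.7048^1 = 0.026761
P(M+4) = 10 × 0.2952^3 × 0.7048^2 = 0.127785
P(M+6) = 10 × 0.2952^2 × 0.7048^3 = 0.305092
P(M+8) = 5 × 0.2952^1 × 0.7048^4 = 0.364208
P(M+10) = 0.7048^5 = 0.173912
The M+8 peak is largest (0.364208); scaling to 100 gives 0.6 : 7.3 : 35.1 : 83.8 : 100.0 : 47.8.

0.6 : 7.3 : 35.1 : 83.8 : 100.0 : 47.8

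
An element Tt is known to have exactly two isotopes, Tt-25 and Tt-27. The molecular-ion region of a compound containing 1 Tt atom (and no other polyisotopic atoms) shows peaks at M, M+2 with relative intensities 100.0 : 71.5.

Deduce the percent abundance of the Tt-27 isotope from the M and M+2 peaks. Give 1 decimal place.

41.7%

Let p = fractional abundance of Tt-25. I(M+2)/I(M) = [C(1,1)·p^0·(1−p)] / p^1 = 1·(1−p)/p = 71.5/100.0 = 0.7150
(1−p)/p = 0.7150/1 = 0.7150  ⇒  p = 1/(1 + 0.7150) = 0.5831
Tt-25: 58.3%, Tt-27: 41.7%.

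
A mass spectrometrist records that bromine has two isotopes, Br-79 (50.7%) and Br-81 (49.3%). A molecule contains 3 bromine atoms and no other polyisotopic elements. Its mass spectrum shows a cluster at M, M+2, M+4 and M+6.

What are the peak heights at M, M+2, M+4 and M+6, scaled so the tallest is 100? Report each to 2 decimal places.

34.28 : 100.00 : 97.24 : 31.52

The 3 Br atoms are independent, so intensities follow the terms of (0.507 + 0.493)^3.
P(M) = 0.507^3 = 0.130324
P(M+2) = 3 × 0.507^2 × 0.493^1 = 0.380175
P(M+4) = 3 × 0.507^1 × 0.493^2 = 0.369678
P(M+6) = 0.493^3 = 0.119823
The M+2 peak is largest (0.380175); scaling to 100 gives 34.28 : 100.00 : 97.24 : 31.52.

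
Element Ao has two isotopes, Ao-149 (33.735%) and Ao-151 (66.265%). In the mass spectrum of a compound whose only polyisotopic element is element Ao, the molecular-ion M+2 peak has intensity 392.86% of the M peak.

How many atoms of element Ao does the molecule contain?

The M+2/M ratio from n Ao atoms is n · q/p = n · 0.66265/0.33735.
n = 3.9286 × 0.33735/0.66265 = 2.00 ≈ 2

2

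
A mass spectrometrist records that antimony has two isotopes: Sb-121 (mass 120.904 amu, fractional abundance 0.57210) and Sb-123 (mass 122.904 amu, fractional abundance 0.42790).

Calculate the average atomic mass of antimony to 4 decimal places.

Ar = Σ fᵢ·mᵢ = 0.57210 × 120.904 + 0.42790 × 122.904
= 69.16918 + 52.59062 = 121.75980 amu

121.7598 amu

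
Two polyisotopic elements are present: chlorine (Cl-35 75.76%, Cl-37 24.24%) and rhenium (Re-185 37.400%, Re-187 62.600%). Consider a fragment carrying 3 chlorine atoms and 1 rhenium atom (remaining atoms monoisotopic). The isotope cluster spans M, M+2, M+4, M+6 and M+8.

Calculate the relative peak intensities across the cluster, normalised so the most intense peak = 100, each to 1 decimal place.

38.0 : 100.0 : 72.7 : 20.8 : 2.1

Chlorine pattern (n=3): 0.4348304 : 0.41738208 : 0.13354464 : 0.01424288
Rhenium pattern (n=1): 0.3740 : 0.6260
Convolve the two distributions (both contribute in 2-u steps):
  M: 0.4348304×0.3740 = 0.162627
  M+2: 0.4348304×0.6260 + 0.41738208×0.3740 = 0.428305
  M+4: 0.41738208×0.6260 + 0.13354464×0.3740 = 0.311227
  M+6: 0.13354464×0.6260 + 0.01424288×0.3740 = 0.088926
  M+8: 0.01424288×0.6260 = 0.008916
Scale to base peak (0.428305) = 100: 38.0 : 100.0 : 72.7 : 20.8 : 2.1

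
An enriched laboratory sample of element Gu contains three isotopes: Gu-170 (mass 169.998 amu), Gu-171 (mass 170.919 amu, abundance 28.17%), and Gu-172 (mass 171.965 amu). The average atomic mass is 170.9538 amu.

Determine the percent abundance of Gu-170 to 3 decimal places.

36.428%

The remaining 71.83% is split between Gu-170 (fraction x) and Gu-172 (fraction 0.7183 − x).
Substituting: 169.998x + 171.965(0.7183 − x) = 122.8059177
(169.998 − 171.965)x = -0.7165418  ⇒  x = 0.36428, y = 0.35402
Gu-170: 36.428%, Gu-172: 35.402%.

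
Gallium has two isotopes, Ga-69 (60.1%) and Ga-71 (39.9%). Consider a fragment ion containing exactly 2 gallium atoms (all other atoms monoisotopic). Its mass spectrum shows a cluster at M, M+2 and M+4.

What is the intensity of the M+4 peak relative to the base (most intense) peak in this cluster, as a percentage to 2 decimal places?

33.19%

Binomial terms of (0.601 + 0.399)^2: M 0.3612, M+2 0.4796, M+4 0.1592 → M+2 is the base peak.
P(M+2) = C(2,1) × 0.601^1 × 0.399^1 = 2 × 0.6010 × 0.3990 = 0.479598 (base)
P(M+4) = C(2,2) × 0.601^0 × 0.399^2 = 1 × 1.0000 × 0.159201 = 0.159201
Relative intensity = 0.159201 / 0.479598 × 100 = 33.19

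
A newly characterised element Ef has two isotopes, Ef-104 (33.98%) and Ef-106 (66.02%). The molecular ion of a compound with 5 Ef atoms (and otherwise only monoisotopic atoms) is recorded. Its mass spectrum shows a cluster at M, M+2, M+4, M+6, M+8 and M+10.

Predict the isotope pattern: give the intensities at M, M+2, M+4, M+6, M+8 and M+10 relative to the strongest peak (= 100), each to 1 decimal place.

1.4 : 13.2 : 51.5 : 100.0 : 97.1 : 37.7

The 5 Ef atoms are independent, so intensities follow the terms of (0.3398 + 0.6602)^5.
P(M) = 0.3398^5 = 0.004530
P(M+2) = 5 × 0.3398^4 × 0.6602^1 = 0.044009
P(M+4) = 10 × 0.3398^3 × 0.6602^2 = 0.171010
P(M+6) = 10 × 0.3398^2 × 0.6602^3 = 0.332256
P(M+8) = 5 × 0.3398^1 × 0.6602^4 = 0.322772
P(M+10) = 0.6602^5 = 0.125423
The M+6 peak is largest (0.332256); scaling to 100 gives 1.4 : 13.2 : 51.5 : 100.0 : 97.1 : 37.7.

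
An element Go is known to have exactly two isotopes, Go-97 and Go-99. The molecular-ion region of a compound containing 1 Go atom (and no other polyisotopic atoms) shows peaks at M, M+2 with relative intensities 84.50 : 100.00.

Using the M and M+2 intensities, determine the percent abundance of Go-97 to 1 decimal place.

45.8%

Write p for the Go-97 fraction. I(M+2)/I(M) = [C(1,1)·p^0·(1−p)] / p^1 = 1·(1−p)/p = 100.00/84.50 = 1.1834
(1−p)/p = 1.1834/1 = 1.1834  ⇒  p = 1/(1 + 1.1834) = 0.4580
Go-97: 45.8%, Go-99: 54.2%.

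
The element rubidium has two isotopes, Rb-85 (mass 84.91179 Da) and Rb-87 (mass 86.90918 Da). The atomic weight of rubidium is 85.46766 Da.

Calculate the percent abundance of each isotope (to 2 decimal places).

Let x be the fractional abundance of Rb-85; then Rb-87 has abundance 1 − x.
84.91179·x + 86.90918·(1 − x) = 85.46766
(84.91179 − 86.90918)·x = 85.46766 − 86.90918
x = -1.44152 / -1.99739 = 0.72170 → 72.17% Rb-85, 27.83% Rb-87.

Rb-85: 72.17%, Rb-87: 27.83%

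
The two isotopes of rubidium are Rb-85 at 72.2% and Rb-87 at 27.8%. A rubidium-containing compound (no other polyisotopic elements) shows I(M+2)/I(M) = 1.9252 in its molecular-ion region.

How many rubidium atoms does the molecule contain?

The M+2/M ratio from n Rb atoms is n · q/p = n · 0.278/0.722.
n = 1.9252 × 0.722/0.278 = 5.00 ≈ 5

5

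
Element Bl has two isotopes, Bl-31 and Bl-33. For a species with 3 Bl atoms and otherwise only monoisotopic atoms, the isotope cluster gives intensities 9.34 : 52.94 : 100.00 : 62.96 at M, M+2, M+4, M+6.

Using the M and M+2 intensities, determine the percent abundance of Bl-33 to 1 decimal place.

If p is the fraction of Bl that is Bl-31, then I(M+2)/I(M) = [C(3,1)·p^2·(1−p)] / p^3 = 3·(1−p)/p = 52.94/9.34 = 5.6681
(1−p)/p = 5.6681/3 = 1.8894  ⇒  p = 1/(1 + 1.8894) = 0.3461
Bl-31: 34.6%, Bl-33: 65.4%.

65.4%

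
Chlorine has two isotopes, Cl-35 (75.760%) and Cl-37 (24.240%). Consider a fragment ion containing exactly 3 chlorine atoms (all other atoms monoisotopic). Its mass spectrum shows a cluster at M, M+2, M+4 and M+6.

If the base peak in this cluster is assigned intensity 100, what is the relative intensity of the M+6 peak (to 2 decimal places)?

Term probabilities: M 0.4348, M+2 0.4174, M+4 0.1335, M+6 0.0142. Base peak = M.
P(M) = C(3,0) × 0.75760^3 × 0.24240^0 = 1 × 0.4348304 × 1.0000 = 0.434830 (base)
P(M+6) = C(3,3) × 0.75760^0 × 0.24240^3 = 1 × 1.0000 × 0.01424288 = 0.014243
Relative intensity = 0.014243 / 0.434830 × 100 = 3.28

3.28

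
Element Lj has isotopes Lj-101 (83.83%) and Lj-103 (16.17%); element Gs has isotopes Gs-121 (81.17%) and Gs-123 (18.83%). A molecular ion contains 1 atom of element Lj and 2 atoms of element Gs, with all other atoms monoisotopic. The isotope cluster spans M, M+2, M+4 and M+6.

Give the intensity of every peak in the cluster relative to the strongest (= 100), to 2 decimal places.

Element Lj pattern (n=1): 0.8383 : 0.1617
Element Gs pattern (n=2): 0.65885689 : 0.30568622 : 0.03545689
Convolve the two distributions (both contribute in 2-u steps):
  M: 0.8383×0.65885689 = 0.552320
  M+2: 0.8383×0.30568622 + 0.1617×0.65885689 = 0.362794
  M+4: 0.8383×0.03545689 + 0.1617×0.30568622 = 0.079153
  M+6: 0.1617×0.03545689 = 0.005733
Scale to base peak (0.552320) = 100: 100.00 : 65.69 : 14.33 : 1.04

100.00 : 65.69 : 14.33 : 1.04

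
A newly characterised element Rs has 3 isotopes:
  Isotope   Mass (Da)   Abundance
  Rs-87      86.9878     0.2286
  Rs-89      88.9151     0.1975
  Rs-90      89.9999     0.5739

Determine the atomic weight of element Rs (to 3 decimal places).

89.097 Da

Weight each isotope mass by its fractional abundance: 0.2286 × 86.9878 + 0.1975 × 88.9151 + 0.5739 × 89.9999
= 19.88541 + 17.56073 + 51.65094 = 89.09708 Da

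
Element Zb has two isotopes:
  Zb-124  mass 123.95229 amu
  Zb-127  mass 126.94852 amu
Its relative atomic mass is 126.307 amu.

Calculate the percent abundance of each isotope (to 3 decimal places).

Zb-124: 21.411%, Zb-127: 78.589%

Writing the weighted mean with unknown fraction x of Zb-124:
123.95229·x + 126.94852·(1 − x) = 126.307
(123.95229 − 126.94852)·x = 126.307 − 126.94852
x = -0.64152 / -2.99623 = 0.21411 → 21.411% Zb-124, 78.589% Zb-127.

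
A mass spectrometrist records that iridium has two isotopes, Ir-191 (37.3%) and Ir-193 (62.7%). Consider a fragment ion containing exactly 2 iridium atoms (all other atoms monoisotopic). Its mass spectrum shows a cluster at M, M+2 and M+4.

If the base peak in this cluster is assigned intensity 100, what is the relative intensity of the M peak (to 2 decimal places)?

Term probabilities: M 0.1391, M+2 0.4677, M+4 0.3931. Base peak = M+2.
P(M+2) = C(2,1) × 0.373^1 × 0.627^1 = 2 × 0.3730 × 0.6270 = 0.467742 (base)
P(M) = C(2,0) × 0.373^2 × 0.627^0 = 1 × 0.139129 × 1.0000 = 0.139129
Relative intensity = 0.139129 / 0.467742 × 100 = 29.74

29.74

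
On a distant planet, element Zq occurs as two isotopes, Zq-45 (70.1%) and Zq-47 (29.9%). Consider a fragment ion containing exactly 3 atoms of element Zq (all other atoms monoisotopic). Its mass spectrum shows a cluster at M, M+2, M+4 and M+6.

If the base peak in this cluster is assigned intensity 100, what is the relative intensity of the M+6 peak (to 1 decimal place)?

6.1

(0.701 + 0.299)^3 gives M 0.3445, M+2 0.4408, M+4 0.1880, M+6 0.0267; the largest is M+2.
P(M+2) = C(3,1) × 0.701^2 × 0.299^1 = 3 × 0.491401 × 0.2990 = 0.440787 (base)
P(M+6) = C(3,3) × 0.701^0 × 0.299^3 = 1 × 1.0000 × 0.0267309 = 0.026731
Relative intensity = 0.026731 / 0.440787 × 100 = 6.1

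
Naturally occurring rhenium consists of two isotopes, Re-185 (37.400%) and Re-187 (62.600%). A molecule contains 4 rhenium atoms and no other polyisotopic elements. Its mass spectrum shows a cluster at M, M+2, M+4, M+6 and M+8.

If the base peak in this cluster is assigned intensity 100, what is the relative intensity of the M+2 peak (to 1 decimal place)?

Binomial terms of (0.37400 + 0.62600)^4: M 0.0196, M+2 0.1310, M+4 0.3289, M+6 0.3670, M+8 0.1536 → M+6 is the base peak.
P(M+6) = C(4,3) × 0.37400^1 × 0.62600^3 = 4 × 0.3740 × 0.24531438 = 0.366990 (base)
P(M+2) = C(4,1) × 0.37400^3 × 0.62600^1 = 4 × 0.05231362 × 0.6260 = 0.130993
Relative intensity = 0.130993 / 0.366990 × 100 = 35.7

35.7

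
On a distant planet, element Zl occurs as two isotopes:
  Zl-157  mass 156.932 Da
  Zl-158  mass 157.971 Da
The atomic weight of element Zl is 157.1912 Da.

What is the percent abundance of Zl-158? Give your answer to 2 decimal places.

24.95%

Writing the weighted mean with unknown fraction x of Zl-157:
156.932·x + 157.971·(1 − x) = 157.1912
(156.932 − 157.971)·x = 157.1912 − 157.971
x = -0.7798 / -1.039 = 0.75053 → 75.05% Zl-157, 24.95% Zl-158.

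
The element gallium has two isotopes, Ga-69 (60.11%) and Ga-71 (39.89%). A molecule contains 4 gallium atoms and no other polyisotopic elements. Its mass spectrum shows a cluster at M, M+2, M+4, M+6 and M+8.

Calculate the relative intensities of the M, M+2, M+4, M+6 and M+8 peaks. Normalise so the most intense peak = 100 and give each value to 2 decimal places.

37.67 : 100.00 : 99.54 : 44.04 : 7.31

Expanding (0.6011 + 0.3989)^4:
P(M) = 0.6011^4 = 0.130553
P(M+2) = 4 × 0.6011^3 × 0.3989^1 = 0.346549
P(M+4) = 6 × 0.6011^2 × 0.3989^2 = 0.344963
P(M+6) = 4 × 0.6011^1 × 0.3989^3 = 0.152616
P(M+8) = 0.3989^4 = 0.025320
The M+2 peak is largest (0.346549); scaling to 100 gives 37.67 : 100.00 : 99.54 : 44.04 : 7.31.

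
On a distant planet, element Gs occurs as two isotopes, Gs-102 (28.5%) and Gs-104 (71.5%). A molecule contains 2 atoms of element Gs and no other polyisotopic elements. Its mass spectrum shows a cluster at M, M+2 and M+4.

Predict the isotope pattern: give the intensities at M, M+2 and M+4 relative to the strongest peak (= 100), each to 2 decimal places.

15.89 : 79.72 : 100.00

Each Gs atom is independently Gs-102 (p = 0.285) or Gs-104 (q = 0.715); the cluster is the binomial expansion (p + q)^2.
P(M) = 0.285^2 = 0.081225
P(M+2) = 2 × 0.285^1 × 0.715^1 = 0.407550
P(M+4) = 0.715^2 = 0.511225
The M+4 peak is largest (0.511225); scaling to 100 gives 15.89 : 79.72 : 100.00.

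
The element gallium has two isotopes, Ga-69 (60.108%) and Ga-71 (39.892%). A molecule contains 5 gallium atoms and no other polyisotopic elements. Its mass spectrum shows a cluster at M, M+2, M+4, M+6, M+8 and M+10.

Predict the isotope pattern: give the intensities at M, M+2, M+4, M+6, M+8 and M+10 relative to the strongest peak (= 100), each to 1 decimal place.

22.7 : 75.3 : 100.0 : 66.4 : 22.0 : 2.9

Expanding (0.60108 + 0.39892)^5:
P(M) = 0.60108^5 = 0.078462
P(M+2) = 5 × 0.60108^4 × 0.39892^1 = 0.260366
P(M+4) = 10 × 0.60108^3 × 0.39892^2 = 0.345596
P(M+6) = 10 × 0.60108^2 × 0.39892^3 = 0.229362
P(M+8) = 5 × 0.60108^1 × 0.39892^4 = 0.076111
P(M+10) = 0.39892^5 = 0.010103
The M+4 peak is largest (0.345596); scaling to 100 gives 22.7 : 75.3 : 100.0 : 66.4 : 22.0 : 2.9.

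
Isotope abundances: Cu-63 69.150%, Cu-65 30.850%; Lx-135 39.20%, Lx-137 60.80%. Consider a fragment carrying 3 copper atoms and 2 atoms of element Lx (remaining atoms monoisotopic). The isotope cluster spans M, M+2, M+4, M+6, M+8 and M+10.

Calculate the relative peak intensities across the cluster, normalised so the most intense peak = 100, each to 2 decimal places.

13.98 : 62.06 : 100.00 : 72.13 : 23.93 : 2.99

Copper pattern (n=3): 0.33065611 : 0.44254842 : 0.19743483 : 0.02936064
Element Lx pattern (n=2): 0.153664 : 0.476672 : 0.369664
Convolve the two distributions (both contribute in 2-u steps):
  M: 0.33065611×0.153664 = 0.050810
  M+2: 0.33065611×0.476672 + 0.44254842×0.153664 = 0.225618
  M+4: 0.33065611×0.369664 + 0.44254842×0.476672 + 0.19743483×0.153664 = 0.363521
  M+6: 0.44254842×0.369664 + 0.19743483×0.476672 + 0.02936064×0.153664 = 0.262218
  M+8: 0.19743483×0.369664 + 0.02936064×0.476672 = 0.086980
  M+10: 0.02936064×0.369664 = 0.010854
Scale to base peak (0.363521) = 100: 13.98 : 62.06 : 100.00 : 72.13 : 23.93 : 2.99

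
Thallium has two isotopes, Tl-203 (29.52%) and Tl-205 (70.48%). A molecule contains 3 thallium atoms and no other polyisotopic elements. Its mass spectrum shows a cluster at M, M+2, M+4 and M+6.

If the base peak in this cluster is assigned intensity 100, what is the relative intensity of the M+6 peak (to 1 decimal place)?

Term probabilities: M 0.0257, M+2 0.1843, M+4 0.4399, M+6 0.3501. Base peak = M+4.
P(M+4) = C(3,2) × 0.2952^1 × 0.7048^2 = 3 × 0.2952 × 0.49674304 = 0.439916 (base)
P(M+6) = C(3,3) × 0.2952^0 × 0.7048^3 = 1 × 1.0000 × 0.35010449 = 0.350104
Relative intensity = 0.350104 / 0.439916 × 100 = 79.6

79.6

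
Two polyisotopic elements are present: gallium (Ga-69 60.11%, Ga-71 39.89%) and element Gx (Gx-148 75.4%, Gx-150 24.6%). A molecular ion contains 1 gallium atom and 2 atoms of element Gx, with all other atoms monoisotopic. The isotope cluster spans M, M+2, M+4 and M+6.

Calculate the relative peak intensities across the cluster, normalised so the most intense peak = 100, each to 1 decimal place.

76.0 : 100.0 : 41.0 : 5.4

Gallium pattern (n=1): 0.6011 : 0.3989
Element Gx pattern (n=2): 0.568516 : 0.370968 : 0.060516
Convolve the two distributions (both contribute in 2-u steps):
  M: 0.6011×0.568516 = 0.341735
  M+2: 0.6011×0.370968 + 0.3989×0.568516 = 0.449770
  M+4: 0.6011×0.060516 + 0.3989×0.370968 = 0.184355
  M+6: 0.3989×0.060516 = 0.024140
Scale to base peak (0.449770) = 100: 76.0 : 100.0 : 41.0 : 5.4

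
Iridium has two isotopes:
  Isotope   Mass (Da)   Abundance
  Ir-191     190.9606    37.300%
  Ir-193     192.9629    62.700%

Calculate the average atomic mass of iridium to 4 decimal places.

192.2160 Da

Ar = Σ fᵢ·mᵢ = 0.37300 × 190.9606 + 0.62700 × 192.9629
= 71.22830 + 120.98774 = 192.21604 Da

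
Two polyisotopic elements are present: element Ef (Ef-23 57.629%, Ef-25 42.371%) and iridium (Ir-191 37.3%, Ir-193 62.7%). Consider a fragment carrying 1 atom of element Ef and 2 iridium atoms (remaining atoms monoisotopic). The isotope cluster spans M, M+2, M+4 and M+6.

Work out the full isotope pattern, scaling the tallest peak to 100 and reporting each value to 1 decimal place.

Element Ef pattern (n=1): 0.57629 : 0.42371
Iridium pattern (n=2): 0.139129 : 0.467742 : 0.393129
Convolve the two distributions (both contribute in 2-u steps):
  M: 0.57629×0.139129 = 0.080179
  M+2: 0.57629×0.467742 + 0.42371×0.139129 = 0.328505
  M+4: 0.57629×0.393129 + 0.42371×0.467742 = 0.424743
  M+6: 0.42371×0.393129 = 0.166573
Scale to base peak (0.424743) = 100: 18.9 : 77.3 : 100.0 : 39.2

18.9 : 77.3 : 100.0 : 39.2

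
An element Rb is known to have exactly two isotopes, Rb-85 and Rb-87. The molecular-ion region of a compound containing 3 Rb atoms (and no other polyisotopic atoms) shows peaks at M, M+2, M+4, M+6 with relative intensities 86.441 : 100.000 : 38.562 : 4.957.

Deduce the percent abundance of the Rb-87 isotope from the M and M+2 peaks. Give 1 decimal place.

27.8%

If p is the fraction of Rb that is Rb-85, then I(M+2)/I(M) = [C(3,1)·p^2·(1−p)] / p^3 = 3·(1−p)/p = 100.000/86.441 = 1.1569
(1−p)/p = 1.1569/3 = 0.3856  ⇒  p = 1/(1 + 0.3856) = 0.7217
Rb-85: 72.2%, Rb-87: 27.8%.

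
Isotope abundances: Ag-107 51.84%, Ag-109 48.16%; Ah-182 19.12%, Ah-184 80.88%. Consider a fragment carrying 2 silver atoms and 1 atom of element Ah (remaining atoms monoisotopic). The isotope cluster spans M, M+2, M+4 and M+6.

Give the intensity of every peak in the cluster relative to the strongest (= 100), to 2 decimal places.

Silver pattern (n=2): 0.26873856 : 0.49932288 : 0.23193856
Element Ah pattern (n=1): 0.1912 : 0.8088
Convolve the two distributions (both contribute in 2-u steps):
  M: 0.26873856×0.1912 = 0.051383
  M+2: 0.26873856×0.8088 + 0.49932288×0.1912 = 0.312826
  M+4: 0.49932288×0.8088 + 0.23193856×0.1912 = 0.448199
  M+6: 0.23193856×0.8088 = 0.187592
Scale to base peak (0.448199) = 100: 11.46 : 69.80 : 100.00 : 41.85

11.46 : 69.80 : 100.00 : 41.85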